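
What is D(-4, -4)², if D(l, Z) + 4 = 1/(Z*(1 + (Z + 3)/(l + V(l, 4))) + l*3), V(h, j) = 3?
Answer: 6561/400 ≈ 16.402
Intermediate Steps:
D(l, Z) = -4 + 1/(3*l + Z*(1 + (3 + Z)/(3 + l))) (D(l, Z) = -4 + 1/(Z*(1 + (Z + 3)/(l + 3)) + l*3) = -4 + 1/(Z*(1 + (3 + Z)/(3 + l)) + 3*l) = -4 + 1/(3*l + Z*(1 + (3 + Z)/(3 + l))))
D(-4, -4)² = ((3 - 35*(-4) - 24*(-4) - 12*(-4)² - 4*(-4)² - 4*(-4)*(-4))/((-4)² + 3*(-4)² + 6*(-4) + 9*(-4) - 4*(-4)))² = ((3 + 140 + 96 - 12*16 - 4*16 - 64)/(16 + 3*16 - 24 - 36 + 16))² = ((3 + 140 + 96 - 192 - 64 - 64)/(16 + 48 - 24 - 36 + 16))² = (-81/20)² = 6561/400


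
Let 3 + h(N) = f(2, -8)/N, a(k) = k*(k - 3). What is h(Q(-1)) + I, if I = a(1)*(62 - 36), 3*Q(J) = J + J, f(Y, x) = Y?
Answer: -58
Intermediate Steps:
a(k) = k*(-3 + k)
Q(J) = 2*J/3 (Q(J) = (J + J)/3 = (2*J)/3 = 2*J/3)
h(N) = -3 + 2/N
I = -52 (I = (1*(-3 + 1))*(62 - 36) = (1*(-2))*26 = -2*26 = -52)
h(Q(-1)) + I = (-3 + 2/(((⅔)*(-1)))) - 52 = (-3 + 2/(-⅔)) - 52 = (-3 + 2*(-3/2)) - 52 = (-3 - 3) - 52 = -6 - 52 = -58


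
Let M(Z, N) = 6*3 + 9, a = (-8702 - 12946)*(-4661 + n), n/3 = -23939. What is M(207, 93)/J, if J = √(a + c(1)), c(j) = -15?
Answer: 9*√183955081/183955081 ≈ 0.00066357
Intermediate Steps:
n = -71817 (n = 3*(-23939) = -71817)
a = 1655595744 (a = (-8702 - 12946)*(-4661 - 71817) = -21648*(-76478) = 1655595744)
M(Z, N) = 27 (M(Z, N) = 18 + 9 = 27)
J = 3*√183955081 (J = √(1655595744 - 15) = √1655595729 = 3*√183955081 ≈ 40689.)
M(207, 93)/J = 27/((3*√183955081)) = 27*(√183955081/551865243) = 9*√183955081/183955081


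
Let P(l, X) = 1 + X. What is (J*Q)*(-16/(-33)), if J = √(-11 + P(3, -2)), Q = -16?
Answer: -512*I*√3/33 ≈ -26.873*I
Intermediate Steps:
J = 2*I*√3 (J = √(-11 + (1 - 2)) = √(-11 - 1) = √(-12) = 2*I*√3 ≈ 3.4641*I)
(J*Q)*(-16/(-33)) = ((2*I*√3)*(-16))*(-16/(-33)) = (-32*I*√3)*(-16*(-1/33)) = -32*I*√3*(16/33) = -512*I*√3/33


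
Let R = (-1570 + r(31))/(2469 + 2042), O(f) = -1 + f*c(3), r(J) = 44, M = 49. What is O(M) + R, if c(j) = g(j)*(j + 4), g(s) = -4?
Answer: -6195129/4511 ≈ -1373.3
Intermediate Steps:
c(j) = -16 - 4*j (c(j) = -4*(j + 4) = -4*(4 + j) = -16 - 4*j)
O(f) = -1 - 28*f (O(f) = -1 + f*(-16 - 4*3) = -1 + f*(-16 - 12) = -1 + f*(-28) = -1 - 28*f)
R = -1526/4511 (R = (-1570 + 44)/(2469 + 2042) = -1526/4511 ≈ -0.33828)
O(M) + R = (-1 - 28*49) - 1526/4511 = (-1 - 1372) - 1526/4511 = -1373 - 1526/4511 = -6195129/4511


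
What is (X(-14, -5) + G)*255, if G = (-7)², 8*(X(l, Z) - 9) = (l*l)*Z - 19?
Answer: -136425/8 ≈ -17053.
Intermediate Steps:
X(l, Z) = 53/8 + Z*l²/8 (X(l, Z) = 9 + ((l*l)*Z - 19)/8 = 9 + (l²*Z - 19)/8 = 9 + (Z*l² - 19)/8 = 9 + (-19 + Z*l²)/8 = 9 + (-19/8 + Z*l²/8) = 53/8 + Z*l²/8)
G = 49
(X(-14, -5) + G)*255 = ((53/8 + (⅛)*(-5)*(-14)²) + 49)*255 = ((53/8 + (⅛)*(-5)*196) + 49)*255 = ((53/8 - 245/2) + 49)*255 = (-927/8 + 49)*255 = -535/8*255 = -136425/8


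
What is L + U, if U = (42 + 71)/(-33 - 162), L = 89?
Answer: 17242/195 ≈ 88.421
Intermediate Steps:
U = -113/195 (U = 113/(-195) = 113*(-1/195) = -113/195 ≈ -0.57949)
L + U = 89 - 113/195 = 17242/195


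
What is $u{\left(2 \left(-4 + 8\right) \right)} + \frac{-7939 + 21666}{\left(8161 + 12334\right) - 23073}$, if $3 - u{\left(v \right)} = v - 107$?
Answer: $\frac{249229}{2578} \approx 96.675$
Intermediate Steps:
$u{\left(v \right)} = 110 - v$ ($u{\left(v \right)} = 3 - \left(v - 107\right) = 3 - \left(-107 + v\right) = 110 - v$)
$u{\left(2 \left(-4 + 8\right) \right)} + \frac{-7939 + 21666}{\left(8161 + 12334\right) - 23073} = \left(110 - 2 \left(-4 + 8\right)\right) + \frac{-7939 + 21666}{\left(8161 + 12334\right) - 23073} = \left(110 - 2 \cdot 4\right) + \frac{13727}{20495 - 23073} = \left(110 - 8\right) + \frac{13727}{-2578} = \left(110 - 8\right) + 13727 \left(- \frac{1}{2578}\right) = 102 - \frac{13727}{2578} = \frac{249229}{2578}$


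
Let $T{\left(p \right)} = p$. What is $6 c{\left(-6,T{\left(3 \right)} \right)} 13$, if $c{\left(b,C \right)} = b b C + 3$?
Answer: $8658$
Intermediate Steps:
$c{\left(b,C \right)} = 3 + C b^{2}$ ($c{\left(b,C \right)} = b^{2} C + 3 = C b^{2} + 3 = 3 + C b^{2}$)
$6 c{\left(-6,T{\left(3 \right)} \right)} 13 = 6 \left(3 + 3 \left(-6\right)^{2}\right) 13 = 6 \left(3 + 3 \cdot 36\right) 13 = 6 \left(3 + 108\right) 13 = 6 \cdot 111 \cdot 13 = 666 \cdot 13 = 8658$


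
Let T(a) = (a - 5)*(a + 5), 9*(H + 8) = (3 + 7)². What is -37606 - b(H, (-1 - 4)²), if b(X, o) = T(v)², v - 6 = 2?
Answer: -39127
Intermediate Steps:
v = 8 (v = 6 + 2 = 8)
H = 28/9 (H = -8 + (3 + 7)²/9 = -8 + (⅑)*10² = -8 + (⅑)*100 = -8 + 100/9 = 28/9 ≈ 3.1111)
T(a) = (-5 + a)*(5 + a)
b(X, o) = 1521 (b(X, o) = (-25 + 8²)² = (-25 + 64)² = 39² = 1521)
-37606 - b(H, (-1 - 4)²) = -37606 - 1*1521 = -37606 - 1521 = -39127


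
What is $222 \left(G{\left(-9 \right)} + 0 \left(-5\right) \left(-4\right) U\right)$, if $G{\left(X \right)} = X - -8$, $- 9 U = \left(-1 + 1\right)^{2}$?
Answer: $-222$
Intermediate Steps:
$U = 0$ ($U = - \frac{\left(-1 + 1\right)^{2}}{9} = - \frac{0^{2}}{9} = \left(- \frac{1}{9}\right) 0 = 0$)
$G{\left(X \right)} = 8 + X$ ($G{\left(X \right)} = X + 8 = 8 + X$)
$222 \left(G{\left(-9 \right)} + 0 \left(-5\right) \left(-4\right) U\right) = 222 \left(\left(8 - 9\right) + 0 \left(-5\right) \left(-4\right) 0\right) = 222 \left(-1 + 0 \left(-4\right) 0\right) = 222 \left(-1 + 0 \cdot 0\right) = 222 \left(-1 + 0\right) = 222 \left(-1\right) = -222$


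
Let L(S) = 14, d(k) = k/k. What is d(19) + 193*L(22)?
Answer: 2703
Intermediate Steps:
d(k) = 1
d(19) + 193*L(22) = 1 + 193*14 = 1 + 2702 = 2703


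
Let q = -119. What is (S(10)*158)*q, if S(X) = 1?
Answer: -18802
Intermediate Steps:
(S(10)*158)*q = (1*158)*(-119) = 158*(-119) = -18802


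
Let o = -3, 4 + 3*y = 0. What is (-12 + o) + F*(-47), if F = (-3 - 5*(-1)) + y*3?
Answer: 79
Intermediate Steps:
y = -4/3 (y = -4/3 + (1/3)*0 = -4/3 + 0 = -4/3 ≈ -1.3333)
F = -2 (F = (-3 - 5*(-1)) - 4/3*3 = (-3 + 5) - 4 = 2 - 4 = -2)
(-12 + o) + F*(-47) = (-12 - 3) - 2*(-47) = -15 + 94 = 79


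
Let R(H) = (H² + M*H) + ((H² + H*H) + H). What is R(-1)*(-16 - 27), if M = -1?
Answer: -129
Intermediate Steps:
R(H) = 3*H² (R(H) = (H² - H) + ((H² + H*H) + H) = (H² - H) + ((H² + H²) + H) = (H² - H) + (2*H² + H) = (H² - H) + (H + 2*H²) = 3*H²)
R(-1)*(-16 - 27) = (3*(-1)²)*(-16 - 27) = (3*1)*(-43) = 3*(-43) = -129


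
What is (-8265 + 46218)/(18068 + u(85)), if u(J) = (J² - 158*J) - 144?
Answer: 37953/11719 ≈ 3.2386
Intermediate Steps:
u(J) = -144 + J² - 158*J
(-8265 + 46218)/(18068 + u(85)) = (-8265 + 46218)/(18068 + (-144 + 85² - 158*85)) = 37953/(18068 + (-144 + 7225 - 13430)) = 37953/(18068 - 6349) = 37953/11719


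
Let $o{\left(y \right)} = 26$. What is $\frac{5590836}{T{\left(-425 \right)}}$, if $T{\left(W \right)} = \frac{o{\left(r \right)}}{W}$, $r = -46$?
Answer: $- \frac{1188052650}{13} \approx -9.1389 \cdot 10^{7}$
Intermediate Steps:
$T{\left(W \right)} = \frac{26}{W}$
$\frac{5590836}{T{\left(-425 \right)}} = \frac{5590836}{26 \frac{1}{-425}} = \frac{5590836}{26 \left(- \frac{1}{425}\right)} = \frac{5590836}{- \frac{26}{425}} = 5590836 \left(- \frac{425}{26}\right) = - \frac{1188052650}{13}$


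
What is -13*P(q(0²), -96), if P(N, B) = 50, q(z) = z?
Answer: -650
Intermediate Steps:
-13*P(q(0²), -96) = -13*50 = -650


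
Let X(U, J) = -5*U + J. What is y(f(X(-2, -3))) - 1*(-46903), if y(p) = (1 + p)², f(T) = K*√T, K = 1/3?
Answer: 422143/9 + 2*√7/3 ≈ 46907.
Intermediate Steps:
K = ⅓ ≈ 0.33333
X(U, J) = J - 5*U
f(T) = √T/3
y(f(X(-2, -3))) - 1*(-46903) = (1 + √(-3 - 5*(-2))/3)² - 1*(-46903) = (1 + √(-3 + 10)/3)² + 46903 = (1 + √7/3)² + 46903 = 46903 + (1 + √7/3)²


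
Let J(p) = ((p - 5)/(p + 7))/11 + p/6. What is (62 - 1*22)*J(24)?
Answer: 55320/341 ≈ 162.23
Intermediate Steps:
J(p) = p/6 + (-5 + p)/(11*(7 + p)) (J(p) = ((-5 + p)/(7 + p))*(1/11) + p*(⅙) = ((-5 + p)/(7 + p))*(1/11) + p/6 = (-5 + p)/(11*(7 + p)) + p/6 = p/6 + (-5 + p)/(11*(7 + p)))
(62 - 1*22)*J(24) = (62 - 1*22)*((-30 + 11*24² + 83*24)/(66*(7 + 24))) = (62 - 22)*((1/66)*(-30 + 11*576 + 1992)/31) = 40*((1/66)*(1/31)*(-30 + 6336 + 1992)) = 40*((1/66)*(1/31)*8298) = 40*(1383/341) = 55320/341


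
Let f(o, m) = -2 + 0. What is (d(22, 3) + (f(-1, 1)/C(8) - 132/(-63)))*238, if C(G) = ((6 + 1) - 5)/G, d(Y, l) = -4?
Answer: -7072/3 ≈ -2357.3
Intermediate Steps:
f(o, m) = -2
C(G) = 2/G (C(G) = (7 - 5)/G = 2/G)
(d(22, 3) + (f(-1, 1)/C(8) - 132/(-63)))*238 = (-4 + (-2/(2/8) - 132/(-63)))*238 = (-4 + (-2/(2*(1/8)) - 132*(-1/63)))*238 = (-4 + (-2/1/4 + 44/21))*238 = (-4 + (-2*4 + 44/21))*238 = (-4 + (-8 + 44/21))*238 = (-4 - 124/21)*238 = -208/21*238 = -7072/3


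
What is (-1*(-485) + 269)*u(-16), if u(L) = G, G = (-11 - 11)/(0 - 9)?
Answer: 16588/9 ≈ 1843.1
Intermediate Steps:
G = 22/9 (G = -22/(-9) = -22*(-1/9) = 22/9 ≈ 2.4444)
u(L) = 22/9
(-1*(-485) + 269)*u(-16) = (-1*(-485) + 269)*(22/9) = (485 + 269)*(22/9) = 754*(22/9) = 16588/9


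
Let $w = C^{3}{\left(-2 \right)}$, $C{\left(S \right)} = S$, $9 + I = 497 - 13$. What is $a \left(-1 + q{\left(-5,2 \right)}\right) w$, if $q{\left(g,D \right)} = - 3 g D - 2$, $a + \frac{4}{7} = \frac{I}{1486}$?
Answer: $\frac{282852}{5201} \approx 54.384$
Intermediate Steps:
$I = 475$ ($I = -9 + \left(497 - 13\right) = -9 + 484 = 475$)
$w = -8$ ($w = \left(-2\right)^{3} = -8$)
$a = - \frac{2619}{10402}$ ($a = - \frac{4}{7} + \frac{475}{1486} = - \frac{2619}{10402} \approx -0.25178$)
$q{\left(g,D \right)} = -2 - 3 D g$ ($q{\left(g,D \right)} = - 3 D g - 2 = -2 - 3 D g$)
$a \left(-1 + q{\left(-5,2 \right)}\right) w = - \frac{2619 \left(-1 - \left(2 + 6 \left(-5\right)\right)\right) \left(-8\right)}{10402} = - \frac{2619 \left(-1 + \left(-2 + 30\right)\right) \left(-8\right)}{10402} = - \frac{2619 \left(-1 + 28\right) \left(-8\right)}{10402} = - \frac{2619 \cdot 27 \left(-8\right)}{10402} = \left(- \frac{2619}{10402}\right) \left(-216\right) = \frac{282852}{5201}$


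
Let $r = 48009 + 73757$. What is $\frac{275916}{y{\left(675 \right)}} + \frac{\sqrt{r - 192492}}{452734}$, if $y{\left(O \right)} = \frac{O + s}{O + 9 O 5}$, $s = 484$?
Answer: $\frac{8567191800}{1159} + \frac{i \sqrt{70726}}{452734} \approx 7.3919 \cdot 10^{6} + 0.00058742 i$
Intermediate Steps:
$r = 121766$
$y{\left(O \right)} = \frac{484 + O}{46 O}$ ($y{\left(O \right)} = \frac{O + 484}{O + 9 O 5} = \frac{484 + O}{O + 45 O} = \frac{484 + O}{46 O}$)
$\frac{275916}{y{\left(675 \right)}} + \frac{\sqrt{r - 192492}}{452734} = \frac{275916}{\frac{1}{46} \cdot \frac{1}{675} \left(484 + 675\right)} + \frac{\sqrt{121766 - 192492}}{452734} = \frac{275916}{\frac{1}{46} \cdot \frac{1}{675} \cdot 1159} + \sqrt{-70726} \cdot \frac{1}{452734} = \frac{275916}{\frac{1159}{31050}} + i \sqrt{70726} \cdot \frac{1}{452734} = 275916 \cdot \frac{31050}{1159} + \frac{i \sqrt{70726}}{452734} = \frac{8567191800}{1159} + \frac{i \sqrt{70726}}{452734}$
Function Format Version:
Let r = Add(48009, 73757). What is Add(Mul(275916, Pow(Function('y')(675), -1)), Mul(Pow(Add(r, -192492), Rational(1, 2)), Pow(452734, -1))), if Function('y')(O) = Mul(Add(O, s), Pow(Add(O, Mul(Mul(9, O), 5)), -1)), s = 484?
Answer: Add(Rational(8567191800, 1159), Mul(Rational(1, 452734), I, Pow(70726, Rational(1, 2)))) ≈ Add(7.3919e+6, Mul(0.00058742, I))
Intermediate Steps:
r = 121766
Function('y')(O) = Mul(Rational(1, 46), Pow(O, -1), Add(484, O)) (Function('y')(O) = Mul(Add(O, 484), Pow(Add(O, Mul(Mul(9, O), 5)), -1)) = Mul(Add(484, O), Pow(Add(O, Mul(45, O)), -1)) = Mul(Add(484, O), Pow(Mul(46, O), -1)) = Mul(Add(484, O), Mul(Rational(1, 46), Pow(O, -1))) = Mul(Rational(1, 46), Pow(O, -1), Add(484, O)))
Add(Mul(275916, Pow(Function('y')(675), -1)), Mul(Pow(Add(r, -192492), Rational(1, 2)), Pow(452734, -1))) = Add(Mul(275916, Pow(Mul(Rational(1, 46), Pow(675, -1), Add(484, 675)), -1)), Mul(Pow(Add(121766, -192492), Rational(1, 2)), Pow(452734, -1))) = Add(Mul(275916, Pow(Mul(Rational(1, 46), Rational(1, 675), 1159), -1)), Mul(Pow(-70726, Rational(1, 2)), Rational(1, 452734))) = Add(Mul(275916, Pow(Rational(1159, 31050), -1)), Mul(Mul(I, Pow(70726, Rational(1, 2))), Rational(1, 452734))) = Add(Mul(275916, Rational(31050, 1159)), Mul(Rational(1, 452734), I, Pow(70726, Rational(1, 2)))) = Add(Rational(8567191800, 1159), Mul(Rational(1, 452734), I, Pow(70726, Rational(1, 2))))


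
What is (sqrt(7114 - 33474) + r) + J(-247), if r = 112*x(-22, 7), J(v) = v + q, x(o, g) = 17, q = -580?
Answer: 1077 + 2*I*sqrt(6590) ≈ 1077.0 + 162.36*I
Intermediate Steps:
J(v) = -580 + v (J(v) = v - 580 = -580 + v)
r = 1904 (r = 112*17 = 1904)
(sqrt(7114 - 33474) + r) + J(-247) = (sqrt(7114 - 33474) + 1904) + (-580 - 247) = (sqrt(-26360) + 1904) - 827 = (2*I*sqrt(6590) + 1904) - 827 = (1904 + 2*I*sqrt(6590)) - 827 = 1077 + 2*I*sqrt(6590)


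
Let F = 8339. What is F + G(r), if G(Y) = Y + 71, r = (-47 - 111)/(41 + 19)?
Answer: 252221/30 ≈ 8407.4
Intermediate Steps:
r = -79/30 (r = -158/60 = -158*1/60 = -79/30 ≈ -2.6333)
G(Y) = 71 + Y
F + G(r) = 8339 + (71 - 79/30) = 8339 + 2051/30 = 252221/30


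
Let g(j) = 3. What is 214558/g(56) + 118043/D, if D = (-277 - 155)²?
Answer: 13347342107/186624 ≈ 71520.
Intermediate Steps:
D = 186624 (D = (-432)² = 186624)
214558/g(56) + 118043/D = 214558/3 + 118043/186624 = 13347342107/186624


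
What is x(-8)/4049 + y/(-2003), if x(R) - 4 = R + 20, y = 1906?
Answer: -7685346/8110147 ≈ -0.94762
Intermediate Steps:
x(R) = 24 + R (x(R) = 4 + (R + 20) = 4 + (20 + R) = 24 + R)
x(-8)/4049 + y/(-2003) = (24 - 8)/4049 + 1906/(-2003) = 16*(1/4049) + 1906*(-1/2003) = 16/4049 - 1906/2003 = -7685346/8110147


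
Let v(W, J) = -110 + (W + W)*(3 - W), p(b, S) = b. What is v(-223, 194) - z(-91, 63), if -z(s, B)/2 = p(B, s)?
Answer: -100780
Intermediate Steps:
z(s, B) = -2*B
v(W, J) = -110 + 2*W*(3 - W) (v(W, J) = -110 + (2*W)*(3 - W) = -110 + 2*W*(3 - W))
v(-223, 194) - z(-91, 63) = (-110 - 2*(-223)² + 6*(-223)) - (-2)*63 = (-110 - 2*49729 - 1338) - 1*(-126) = (-110 - 99458 - 1338) + 126 = -100906 + 126 = -100780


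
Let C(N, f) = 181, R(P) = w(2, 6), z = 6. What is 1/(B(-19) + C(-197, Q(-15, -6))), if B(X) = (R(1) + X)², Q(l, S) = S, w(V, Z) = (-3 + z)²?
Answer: 1/281 ≈ 0.0035587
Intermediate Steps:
w(V, Z) = 9 (w(V, Z) = (-3 + 6)² = 3² = 9)
R(P) = 9
B(X) = (9 + X)²
1/(B(-19) + C(-197, Q(-15, -6))) = 1/((9 - 19)² + 181) = 1/((-10)² + 181) = 1/(100 + 181) = 1/281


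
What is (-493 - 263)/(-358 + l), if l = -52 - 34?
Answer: 63/37 ≈ 1.7027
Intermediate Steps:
l = -86
(-493 - 263)/(-358 + l) = (-493 - 263)/(-358 - 86) = -756/(-444) = -756*(-1/444) = 63/37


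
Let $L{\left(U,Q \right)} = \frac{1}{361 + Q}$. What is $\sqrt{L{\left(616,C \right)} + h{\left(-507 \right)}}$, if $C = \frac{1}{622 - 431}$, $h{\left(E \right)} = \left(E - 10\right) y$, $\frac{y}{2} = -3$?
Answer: $\frac{\sqrt{21816708090}}{2652} \approx 55.696$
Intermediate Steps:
$y = -6$ ($y = 2 \left(-3\right) = -6$)
$h{\left(E \right)} = 60 - 6 E$ ($h{\left(E \right)} = \left(E - 10\right) \left(-6\right) = \left(-10 + E\right) \left(-6\right) = 60 - 6 E$)
$C = \frac{1}{191} \approx 0.0052356$
$\sqrt{L{\left(616,C \right)} + h{\left(-507 \right)}} = \sqrt{\frac{1}{361 + \frac{1}{191}} + \left(60 - -3042\right)} = \sqrt{\frac{1}{\frac{68952}{191}} + \left(60 + 3042\right)} = \sqrt{\frac{191}{68952} + 3102} = \sqrt{\frac{213889295}{68952}} = \frac{\sqrt{21816708090}}{2652}$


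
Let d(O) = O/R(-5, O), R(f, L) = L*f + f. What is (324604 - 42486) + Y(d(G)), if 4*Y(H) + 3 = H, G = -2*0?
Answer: 1128469/4 ≈ 2.8212e+5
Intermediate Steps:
G = 0
R(f, L) = f + L*f
d(O) = O/(-5 - 5*O) (d(O) = O/((-5*(1 + O))) = O/(-5 - 5*O))
Y(H) = -¾ + H/4
(324604 - 42486) + Y(d(G)) = (324604 - 42486) + (-¾ + ((⅕)*0/(-1 - 1*0))/4) = 282118 + (-¾ + ((⅕)*0/(-1 + 0))/4) = 282118 + (-¾ + ((⅕)*0/(-1))/4) = 282118 + (-¾ + ((⅕)*0*(-1))/4) = 282118 + (-¾ + (¼)*0) = 282118 + (-¾ + 0) = 282118 - ¾ = 1128469/4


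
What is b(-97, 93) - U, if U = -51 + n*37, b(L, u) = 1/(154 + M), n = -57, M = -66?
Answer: 190081/88 ≈ 2160.0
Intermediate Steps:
b(L, u) = 1/88 (b(L, u) = 1/(154 - 66) = 1/88)
U = -2160 (U = -51 - 57*37 = -51 - 2109 = -2160)
b(-97, 93) - U = 1/88 - 1*(-2160) = 1/88 + 2160 = 190081/88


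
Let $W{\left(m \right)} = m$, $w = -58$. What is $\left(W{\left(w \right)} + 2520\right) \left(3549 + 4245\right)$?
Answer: $19188828$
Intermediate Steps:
$\left(W{\left(w \right)} + 2520\right) \left(3549 + 4245\right) = \left(-58 + 2520\right) \left(3549 + 4245\right) = 2462 \cdot 7794 = 19188828$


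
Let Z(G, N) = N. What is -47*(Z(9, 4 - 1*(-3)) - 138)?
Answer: 6157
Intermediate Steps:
-47*(Z(9, 4 - 1*(-3)) - 138) = -47*((4 - 1*(-3)) - 138) = -47*((4 + 3) - 138) = -47*(7 - 138) = -47*(-131) = 6157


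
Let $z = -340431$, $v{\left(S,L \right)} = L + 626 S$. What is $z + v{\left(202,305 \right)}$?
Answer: $-213674$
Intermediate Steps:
$z + v{\left(202,305 \right)} = -340431 + \left(305 + 626 \cdot 202\right) = -340431 + \left(305 + 126452\right) = -340431 + 126757 = -213674$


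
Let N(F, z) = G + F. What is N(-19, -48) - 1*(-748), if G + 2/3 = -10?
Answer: 2155/3 ≈ 718.33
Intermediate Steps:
G = -32/3 (G = -⅔ - 10 = -32/3 ≈ -10.667)
N(F, z) = -32/3 + F
N(-19, -48) - 1*(-748) = (-32/3 - 19) - 1*(-748) = -89/3 + 748 = 2155/3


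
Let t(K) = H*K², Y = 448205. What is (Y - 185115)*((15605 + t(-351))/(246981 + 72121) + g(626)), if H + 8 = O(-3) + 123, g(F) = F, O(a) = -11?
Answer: 27964672857745/159551 ≈ 1.7527e+8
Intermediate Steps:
H = 104 (H = -8 + (-11 + 123) = -8 + 112 = 104)
t(K) = 104*K²
(Y - 185115)*((15605 + t(-351))/(246981 + 72121) + g(626)) = (448205 - 185115)*((15605 + 104*(-351)²)/(246981 + 72121) + 626) = 263090*((15605 + 104*123201)/319102 + 626) = 263090*((15605 + 12812904)*(1/319102) + 626) = 263090*(12828509*(1/319102) + 626) = 263090*(12828509/319102 + 626) = 263090*(212586361/319102) = 27964672857745/159551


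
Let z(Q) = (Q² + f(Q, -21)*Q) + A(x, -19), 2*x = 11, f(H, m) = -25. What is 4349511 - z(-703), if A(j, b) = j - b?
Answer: 7675405/2 ≈ 3.8377e+6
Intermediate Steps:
x = 11/2 (x = (½)*11 = 11/2 ≈ 5.5000)
z(Q) = 49/2 + Q² - 25*Q (z(Q) = (Q² - 25*Q) + (11/2 - 1*(-19)) = (Q² - 25*Q) + (11/2 + 19) = (Q² - 25*Q) + 49/2 = 49/2 + Q² - 25*Q)
4349511 - z(-703) = 4349511 - (49/2 + (-703)² - 25*(-703)) = 4349511 - (49/2 + 494209 + 17575) = 4349511 - 1*1023617/2 = 4349511 - 1023617/2 = 7675405/2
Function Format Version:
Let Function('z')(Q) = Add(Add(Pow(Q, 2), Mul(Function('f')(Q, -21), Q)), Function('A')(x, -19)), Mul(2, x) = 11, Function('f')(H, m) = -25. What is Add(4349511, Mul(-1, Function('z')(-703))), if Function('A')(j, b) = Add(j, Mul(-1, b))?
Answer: Rational(7675405, 2) ≈ 3.8377e+6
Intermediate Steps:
x = Rational(11, 2) (x = Mul(Rational(1, 2), 11) = Rational(11, 2) ≈ 5.5000)
Function('z')(Q) = Add(Rational(49, 2), Pow(Q, 2), Mul(-25, Q)) (Function('z')(Q) = Add(Add(Pow(Q, 2), Mul(-25, Q)), Add(Rational(11, 2), Mul(-1, -19))) = Add(Add(Pow(Q, 2), Mul(-25, Q)), Add(Rational(11, 2), 19)) = Add(Add(Pow(Q, 2), Mul(-25, Q)), Rational(49, 2)) = Add(Rational(49, 2), Pow(Q, 2), Mul(-25, Q)))
Add(4349511, Mul(-1, Function('z')(-703))) = Add(4349511, Mul(-1, Add(Rational(49, 2), Pow(-703, 2), Mul(-25, -703)))) = Add(4349511, Mul(-1, Add(Rational(49, 2), 494209, 17575))) = Add(4349511, Mul(-1, Rational(1023617, 2))) = Add(4349511, Rational(-1023617, 2)) = Rational(7675405, 2)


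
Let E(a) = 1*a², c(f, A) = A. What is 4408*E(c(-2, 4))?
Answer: 70528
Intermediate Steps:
E(a) = a²
4408*E(c(-2, 4)) = 4408*4² = 4408*16 = 70528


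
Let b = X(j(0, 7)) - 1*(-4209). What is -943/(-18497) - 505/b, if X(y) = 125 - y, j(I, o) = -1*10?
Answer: -5244593/80350968 ≈ -0.065271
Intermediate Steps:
j(I, o) = -10
b = 4344 (b = (125 - 1*(-10)) - 1*(-4209) = (125 + 10) + 4209 = 135 + 4209 = 4344)
-943/(-18497) - 505/b = -943/(-18497) - 505/4344 = -943*(-1/18497) - 505*1/4344 = 943/18497 - 505/4344 = -5244593/80350968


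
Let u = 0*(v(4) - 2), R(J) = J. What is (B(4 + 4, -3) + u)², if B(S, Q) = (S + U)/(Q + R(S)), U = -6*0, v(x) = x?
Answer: 64/25 ≈ 2.5600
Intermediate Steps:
U = 0
B(S, Q) = S/(Q + S) (B(S, Q) = (S + 0)/(Q + S) = S/(Q + S))
u = 0 (u = 0*(4 - 2) = 0*2 = 0)
(B(4 + 4, -3) + u)² = ((4 + 4)/(-3 + (4 + 4)) + 0)² = (8/(-3 + 8) + 0)² = (8/5 + 0)² = (8/5)² = 64/25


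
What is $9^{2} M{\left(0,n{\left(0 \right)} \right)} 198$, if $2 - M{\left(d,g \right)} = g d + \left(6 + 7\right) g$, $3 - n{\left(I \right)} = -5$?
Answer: $-1635876$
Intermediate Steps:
$n{\left(I \right)} = 8$ ($n{\left(I \right)} = 3 - -5 = 3 + 5 = 8$)
$M{\left(d,g \right)} = 2 - 13 g - d g$ ($M{\left(d,g \right)} = 2 - \left(g d + \left(6 + 7\right) g\right) = 2 - \left(d g + 13 g\right) = 2 - \left(13 g + d g\right) = 2 - 13 g - d g$)
$9^{2} M{\left(0,n{\left(0 \right)} \right)} 198 = 9^{2} \left(2 - 104 - 0 \cdot 8\right) 198 = 81 \left(2 - 104 + 0\right) 198 = 81 \left(-102\right) 198 = \left(-8262\right) 198 = -1635876$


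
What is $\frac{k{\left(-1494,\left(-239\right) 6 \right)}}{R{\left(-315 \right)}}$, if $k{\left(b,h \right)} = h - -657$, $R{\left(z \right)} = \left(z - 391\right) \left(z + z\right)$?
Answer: $- \frac{37}{21180} \approx -0.0017469$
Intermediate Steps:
$R{\left(z \right)} = 2 z \left(-391 + z\right)$ ($R{\left(z \right)} = \left(-391 + z\right) 2 z = 2 z \left(-391 + z\right)$)
$k{\left(b,h \right)} = 657 + h$ ($k{\left(b,h \right)} = h + 657 = 657 + h$)
$\frac{k{\left(-1494,\left(-239\right) 6 \right)}}{R{\left(-315 \right)}} = \frac{657 - 1434}{2 \left(-315\right) \left(-391 - 315\right)} = \frac{657 - 1434}{2 \left(-315\right) \left(-706\right)} = - \frac{777}{444780} = \left(-777\right) \frac{1}{444780} = - \frac{37}{21180}$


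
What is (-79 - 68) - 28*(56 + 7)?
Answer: -1911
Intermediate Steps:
(-79 - 68) - 28*(56 + 7) = -147 - 28*63 = -147 - 1764 = -1911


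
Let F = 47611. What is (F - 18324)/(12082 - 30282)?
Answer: -29287/18200 ≈ -1.6092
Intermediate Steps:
(F - 18324)/(12082 - 30282) = (47611 - 18324)/(12082 - 30282) = 29287/(-18200) = 29287*(-1/18200) = -29287/18200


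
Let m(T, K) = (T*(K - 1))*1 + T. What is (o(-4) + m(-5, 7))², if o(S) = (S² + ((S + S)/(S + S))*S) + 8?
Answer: 225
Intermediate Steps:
m(T, K) = T + T*(-1 + K) (m(T, K) = (T*(-1 + K))*1 + T = T*(-1 + K) + T = T + T*(-1 + K))
o(S) = 8 + S + S² (o(S) = (S² + ((2*S)/((2*S)))*S) + 8 = (S² + ((2*S)*(1/(2*S)))*S) + 8 = (S² + 1*S) + 8 = (S² + S) + 8 = (S + S²) + 8 = 8 + S + S²)
(o(-4) + m(-5, 7))² = ((8 - 4 + (-4)²) + 7*(-5))² = ((8 - 4 + 16) - 35)² = (20 - 35)² = (-15)² = 225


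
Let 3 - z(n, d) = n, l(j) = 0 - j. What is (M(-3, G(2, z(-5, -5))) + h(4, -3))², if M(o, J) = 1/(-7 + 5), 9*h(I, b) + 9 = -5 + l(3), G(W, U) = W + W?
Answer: 1849/324 ≈ 5.7068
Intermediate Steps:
l(j) = -j
z(n, d) = 3 - n
G(W, U) = 2*W
h(I, b) = -17/9 (h(I, b) = -1 + (-5 - 1*3)/9 = -1 + (-5 - 3)/9 = -1 + (⅑)*(-8) = -1 - 8/9 = -17/9)
M(o, J) = -½ (M(o, J) = 1/(-2) = -½)
(M(-3, G(2, z(-5, -5))) + h(4, -3))² = (-½ - 17/9)² = (-43/18)² = 1849/324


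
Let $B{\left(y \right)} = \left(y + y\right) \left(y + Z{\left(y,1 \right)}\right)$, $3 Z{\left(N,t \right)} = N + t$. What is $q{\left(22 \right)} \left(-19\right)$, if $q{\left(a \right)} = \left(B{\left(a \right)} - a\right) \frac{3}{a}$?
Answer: $-3325$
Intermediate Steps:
$Z{\left(N,t \right)} = \frac{N}{3} + \frac{t}{3}$ ($Z{\left(N,t \right)} = \frac{N + t}{3} = \frac{N}{3} + \frac{t}{3}$)
$B{\left(y \right)} = 2 y \left(\frac{1}{3} + \frac{4 y}{3}\right)$ ($B{\left(y \right)} = \left(y + y\right) \left(y + \left(\frac{y}{3} + \frac{1}{3} \cdot 1\right)\right) = 2 y \left(y + \left(\frac{y}{3} + \frac{1}{3}\right)\right) = 2 y \left(y + \left(\frac{1}{3} + \frac{y}{3}\right)\right) = 2 y \left(\frac{1}{3} + \frac{4 y}{3}\right)$)
$q{\left(a \right)} = \frac{3 \left(- a + \frac{2 a \left(1 + 4 a\right)}{3}\right)}{a}$ ($q{\left(a \right)} = \left(\frac{2 a \left(1 + 4 a\right)}{3} - a\right) \frac{3}{a} = \left(- a + \frac{2 a \left(1 + 4 a\right)}{3}\right) \frac{3}{a} = \frac{3 \left(- a + \frac{2 a \left(1 + 4 a\right)}{3}\right)}{a}$)
$q{\left(22 \right)} \left(-19\right) = \left(-1 + 8 \cdot 22\right) \left(-19\right) = \left(-1 + 176\right) \left(-19\right) = 175 \left(-19\right) = -3325$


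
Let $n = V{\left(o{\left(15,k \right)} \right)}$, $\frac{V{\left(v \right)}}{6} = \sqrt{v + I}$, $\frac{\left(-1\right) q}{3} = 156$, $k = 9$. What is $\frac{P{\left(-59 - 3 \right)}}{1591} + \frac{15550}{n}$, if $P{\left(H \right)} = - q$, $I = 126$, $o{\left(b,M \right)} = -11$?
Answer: $\frac{468}{1591} + \frac{1555 \sqrt{115}}{69} \approx 241.97$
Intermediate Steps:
$q = -468$ ($q = \left(-3\right) 156 = -468$)
$P{\left(H \right)} = 468$ ($P{\left(H \right)} = \left(-1\right) \left(-468\right) = 468$)
$V{\left(v \right)} = 6 \sqrt{126 + v}$ ($V{\left(v \right)} = 6 \sqrt{v + 126} = 6 \sqrt{126 + v}$)
$n = 6 \sqrt{115}$ ($n = 6 \sqrt{126 - 11} = 6 \sqrt{115} \approx 64.343$)
$\frac{P{\left(-59 - 3 \right)}}{1591} + \frac{15550}{n} = \frac{468}{1591} + \frac{15550}{6 \sqrt{115}} = 468 \cdot \frac{1}{1591} + 15550 \frac{\sqrt{115}}{690} = \frac{468}{1591} + \frac{1555 \sqrt{115}}{69}$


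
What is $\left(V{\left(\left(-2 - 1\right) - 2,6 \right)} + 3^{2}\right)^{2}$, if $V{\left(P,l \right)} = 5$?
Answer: $196$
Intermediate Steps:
$\left(V{\left(\left(-2 - 1\right) - 2,6 \right)} + 3^{2}\right)^{2} = \left(5 + 3^{2}\right)^{2} = \left(5 + 9\right)^{2} = 14^{2} = 196$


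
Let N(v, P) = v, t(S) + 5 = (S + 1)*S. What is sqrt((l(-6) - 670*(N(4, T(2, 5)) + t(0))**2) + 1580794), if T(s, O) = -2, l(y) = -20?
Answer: 2*sqrt(395026) ≈ 1257.0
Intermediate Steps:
t(S) = -5 + S*(1 + S) (t(S) = -5 + (S + 1)*S = -5 + (1 + S)*S = -5 + S*(1 + S))
sqrt((l(-6) - 670*(N(4, T(2, 5)) + t(0))**2) + 1580794) = sqrt((-20 - 670*(4 + (-5 + 0 + 0**2))**2) + 1580794) = sqrt((-20 - 670*(4 + (-5 + 0 + 0))**2) + 1580794) = sqrt((-20 - 670*(4 - 5)**2) + 1580794) = sqrt((-20 - 670*(-1)**2) + 1580794) = sqrt((-20 - 670*1) + 1580794) = sqrt((-20 - 670) + 1580794) = sqrt(-690 + 1580794) = sqrt(1580104) = 2*sqrt(395026)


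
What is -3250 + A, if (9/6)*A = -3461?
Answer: -16672/3 ≈ -5557.3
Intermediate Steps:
A = -6922/3 (A = (2/3)*(-3461) = -6922/3 ≈ -2307.3)
-3250 + A = -3250 - 6922/3 = -16672/3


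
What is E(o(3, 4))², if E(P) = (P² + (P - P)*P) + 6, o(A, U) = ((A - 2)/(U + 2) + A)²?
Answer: 19070781409/1679616 ≈ 11354.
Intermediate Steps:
o(A, U) = (A + (-2 + A)/(2 + U))² (o(A, U) = ((-2 + A)/(2 + U) + A)² = (A + (-2 + A)/(2 + U))²)
E(P) = 6 + P² (E(P) = (P² + 0*P) + 6 = (P² + 0) + 6 = P² + 6 = 6 + P²)
E(o(3, 4))² = (6 + ((-2 + 3*3 + 3*4)²/(2 + 4)²)²)² = (6 + ((-2 + 9 + 12)²/6²)²)² = (6 + ((1/36)*19²)²)² = (6 + ((1/36)*361)²)² = (6 + (361/36)²)² = (6 + 130321/1296)² = (138097/1296)² = 19070781409/1679616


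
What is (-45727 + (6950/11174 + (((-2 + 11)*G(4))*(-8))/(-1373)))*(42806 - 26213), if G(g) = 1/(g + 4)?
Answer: -5820239578370967/7670951 ≈ -7.5874e+8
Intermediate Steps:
G(g) = 1/(4 + g)
(-45727 + (6950/11174 + (((-2 + 11)*G(4))*(-8))/(-1373)))*(42806 - 26213) = (-45727 + (6950/11174 + (((-2 + 11)/(4 + 4))*(-8))/(-1373)))*(42806 - 26213) = (-45727 + (6950*(1/11174) + ((9/8)*(-8))*(-1/1373)))*16593 = (-45727 + (3475/5587 + ((9*(⅛))*(-8))*(-1/1373)))*16593 = (-45727 + (3475/5587 + ((9/8)*(-8))*(-1/1373)))*16593 = (-45727 + (3475/5587 - 9*(-1/1373)))*16593 = (-45727 + (3475/5587 + 9/1373))*16593 = (-45727 + 4821458/7670951)*16593 = -350764754919/7670951*16593 = -5820239578370967/7670951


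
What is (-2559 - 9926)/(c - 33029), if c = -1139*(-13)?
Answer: 12485/18222 ≈ 0.68516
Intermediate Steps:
c = 14807
(-2559 - 9926)/(c - 33029) = (-2559 - 9926)/(14807 - 33029) = -12485/(-18222) = -12485*(-1/18222) = 12485/18222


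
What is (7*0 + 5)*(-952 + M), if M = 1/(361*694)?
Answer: -1192541835/250534 ≈ -4760.0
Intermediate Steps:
M = 1/250534 (M = (1/361)*(1/694) = 1/250534 ≈ 3.9915e-6)
(7*0 + 5)*(-952 + M) = (7*0 + 5)*(-952 + 1/250534) = (0 + 5)*(-238508367/250534) = 5*(-238508367/250534) = -1192541835/250534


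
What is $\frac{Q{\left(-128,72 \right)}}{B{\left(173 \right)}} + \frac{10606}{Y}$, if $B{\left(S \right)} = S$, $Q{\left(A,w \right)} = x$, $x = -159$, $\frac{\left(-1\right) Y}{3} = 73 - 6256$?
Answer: $- \frac{1114453}{3208977} \approx -0.34729$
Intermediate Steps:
$Y = 18549$ ($Y = - 3 \left(73 - 6256\right) = \left(-3\right) \left(-6183\right) = 18549$)
$Q{\left(A,w \right)} = -159$
$\frac{Q{\left(-128,72 \right)}}{B{\left(173 \right)}} + \frac{10606}{Y} = - \frac{159}{173} + \frac{10606}{18549} = - \frac{1114453}{3208977}$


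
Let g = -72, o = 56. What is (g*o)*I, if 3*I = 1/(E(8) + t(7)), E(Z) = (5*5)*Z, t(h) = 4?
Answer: -112/17 ≈ -6.5882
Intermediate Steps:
E(Z) = 25*Z
I = 1/612 (I = 1/(3*(25*8 + 4)) = 1/(3*(200 + 4)) = (⅓)/204 = (⅓)*(1/204) = 1/612 ≈ 0.0016340)
(g*o)*I = -72*56*(1/612) = -4032*1/612 = -112/17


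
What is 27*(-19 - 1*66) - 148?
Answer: -2443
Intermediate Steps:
27*(-19 - 1*66) - 148 = 27*(-19 - 66) - 148 = 27*(-85) - 148 = -2295 - 148 = -2443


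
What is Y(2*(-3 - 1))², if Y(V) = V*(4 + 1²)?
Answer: 1600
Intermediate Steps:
Y(V) = 5*V (Y(V) = V*(4 + 1) = V*5 = 5*V)
Y(2*(-3 - 1))² = (5*(2*(-3 - 1)))² = (5*(2*(-4)))² = (5*(-8))² = (-40)² = 1600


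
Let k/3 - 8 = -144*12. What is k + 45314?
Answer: 40154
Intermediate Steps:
k = -5160 (k = 24 + 3*(-144*12) = 24 + 3*(-1728) = 24 - 5184 = -5160)
k + 45314 = -5160 + 45314 = 40154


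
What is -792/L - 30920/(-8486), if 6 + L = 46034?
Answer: 177058106/48824201 ≈ 3.6264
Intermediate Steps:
L = 46028 (L = -6 + 46034 = 46028)
-792/L - 30920/(-8486) = -792/46028 - 30920/(-8486) = -792*1/46028 - 30920*(-1/8486) = -198/11507 + 15460/4243 = 177058106/48824201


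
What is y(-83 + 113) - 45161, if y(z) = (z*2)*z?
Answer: -43361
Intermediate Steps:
y(z) = 2*z² (y(z) = (2*z)*z = 2*z²)
y(-83 + 113) - 45161 = 2*(-83 + 113)² - 45161 = 2*30² - 45161 = 2*900 - 45161 = 1800 - 45161 = -43361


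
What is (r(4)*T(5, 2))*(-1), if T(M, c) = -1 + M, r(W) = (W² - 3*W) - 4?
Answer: 0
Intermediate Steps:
r(W) = -4 + W² - 3*W
(r(4)*T(5, 2))*(-1) = ((-4 + 4² - 3*4)*(-1 + 5))*(-1) = ((-4 + 16 - 12)*4)*(-1) = (0*4)*(-1) = 0*(-1) = 0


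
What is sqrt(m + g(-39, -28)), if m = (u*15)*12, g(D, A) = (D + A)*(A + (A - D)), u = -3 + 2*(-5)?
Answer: I*sqrt(1201) ≈ 34.655*I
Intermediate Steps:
u = -13 (u = -3 - 10 = -13)
g(D, A) = (A + D)*(-D + 2*A)
m = -2340 (m = -13*15*12 = -195*12 = -2340)
sqrt(m + g(-39, -28)) = sqrt(-2340 + (-1*(-39)**2 + 2*(-28)**2 - 28*(-39))) = sqrt(-2340 + (-1*1521 + 2*784 + 1092)) = sqrt(-2340 + (-1521 + 1568 + 1092)) = sqrt(-2340 + 1139) = sqrt(-1201) = I*sqrt(1201)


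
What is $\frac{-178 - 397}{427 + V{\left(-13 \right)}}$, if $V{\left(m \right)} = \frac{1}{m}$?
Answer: $- \frac{299}{222} \approx -1.3468$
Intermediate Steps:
$\frac{-178 - 397}{427 + V{\left(-13 \right)}} = \frac{-178 - 397}{427 + \frac{1}{-13}} = - \frac{575}{427 - \frac{1}{13}} = - \frac{575}{\frac{5550}{13}} = \left(-575\right) \frac{13}{5550} = - \frac{299}{222}$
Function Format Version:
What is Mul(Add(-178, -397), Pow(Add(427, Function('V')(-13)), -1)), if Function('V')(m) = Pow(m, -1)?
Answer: Rational(-299, 222) ≈ -1.3468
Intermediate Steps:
Mul(Add(-178, -397), Pow(Add(427, Function('V')(-13)), -1)) = Mul(Add(-178, -397), Pow(Add(427, Pow(-13, -1)), -1)) = Mul(-575, Pow(Add(427, Rational(-1, 13)), -1)) = Mul(-575, Pow(Rational(5550, 13), -1)) = Mul(-575, Rational(13, 5550)) = Rational(-299, 222)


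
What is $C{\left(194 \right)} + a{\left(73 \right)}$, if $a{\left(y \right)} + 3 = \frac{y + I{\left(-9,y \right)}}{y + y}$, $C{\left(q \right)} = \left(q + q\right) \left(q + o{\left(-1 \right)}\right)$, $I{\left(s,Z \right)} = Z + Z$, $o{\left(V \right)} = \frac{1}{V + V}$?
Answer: $\frac{150153}{2} \approx 75077.0$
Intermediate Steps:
$o{\left(V \right)} = \frac{1}{2 V}$
$I{\left(s,Z \right)} = 2 Z$
$C{\left(q \right)} = 2 q \left(- \frac{1}{2} + q\right)$ ($C{\left(q \right)} = \left(q + q\right) \left(q + \frac{1}{2 \left(-1\right)}\right) = 2 q \left(q + \frac{1}{2} \left(-1\right)\right) = 2 q \left(q - \frac{1}{2}\right) = 2 q \left(- \frac{1}{2} + q\right)$)
$a{\left(y \right)} = - \frac{3}{2}$ ($a{\left(y \right)} = -3 + \frac{y + 2 y}{y + y} = -3 + \frac{3 y}{2 y} = -3 + 3 y \frac{1}{2 y} = -3 + \frac{3}{2} = - \frac{3}{2}$)
$C{\left(194 \right)} + a{\left(73 \right)} = 194 \left(-1 + 2 \cdot 194\right) - \frac{3}{2} = 194 \left(-1 + 388\right) - \frac{3}{2} = 194 \cdot 387 - \frac{3}{2} = 75078 - \frac{3}{2} = \frac{150153}{2}$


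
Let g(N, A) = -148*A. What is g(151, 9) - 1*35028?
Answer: -36360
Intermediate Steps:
g(151, 9) - 1*35028 = -148*9 - 1*35028 = -1332 - 35028 = -36360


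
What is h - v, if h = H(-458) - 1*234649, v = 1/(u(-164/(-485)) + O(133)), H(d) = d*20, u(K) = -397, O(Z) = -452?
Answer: -206993840/849 ≈ -2.4381e+5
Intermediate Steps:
H(d) = 20*d
v = -1/849 (v = 1/(-397 - 452) = 1/(-849) = -1/849 ≈ -0.0011779)
h = -243809 (h = 20*(-458) - 1*234649 = -9160 - 234649 = -243809)
h - v = -243809 - 1*(-1/849) = -243809 + 1/849 = -206993840/849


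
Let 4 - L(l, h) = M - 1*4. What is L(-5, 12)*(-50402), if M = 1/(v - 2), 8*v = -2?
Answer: -3830552/9 ≈ -4.2562e+5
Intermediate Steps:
v = -¼ (v = (⅛)*(-2) = -¼ ≈ -0.25000)
M = -4/9 (M = 1/(-¼ - 2) = 1/(-9/4) = -4/9 ≈ -0.44444)
L(l, h) = 76/9 (L(l, h) = 4 - (-4/9 - 1*4) = 4 - (-4/9 - 4) = 4 - 1*(-40/9) = 4 + 40/9 = 76/9)
L(-5, 12)*(-50402) = (76/9)*(-50402) = -3830552/9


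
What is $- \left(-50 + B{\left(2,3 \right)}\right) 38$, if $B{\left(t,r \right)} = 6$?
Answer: $1672$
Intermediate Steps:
$- \left(-50 + B{\left(2,3 \right)}\right) 38 = - \left(-50 + 6\right) 38 = - \left(-44\right) 38 = \left(-1\right) \left(-1672\right) = 1672$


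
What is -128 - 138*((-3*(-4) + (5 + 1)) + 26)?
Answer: -6200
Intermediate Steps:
-128 - 138*((-3*(-4) + (5 + 1)) + 26) = -128 - 138*((12 + 6) + 26) = -128 - 138*(18 + 26) = -128 - 138*44 = -128 - 6072 = -6200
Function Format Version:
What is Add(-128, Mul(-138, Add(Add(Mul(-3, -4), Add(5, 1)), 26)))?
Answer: -6200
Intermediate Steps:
Add(-128, Mul(-138, Add(Add(Mul(-3, -4), Add(5, 1)), 26))) = Add(-128, Mul(-138, Add(Add(12, 6), 26))) = Add(-128, Mul(-138, Add(18, 26))) = Add(-128, Mul(-138, 44)) = Add(-128, -6072) = -6200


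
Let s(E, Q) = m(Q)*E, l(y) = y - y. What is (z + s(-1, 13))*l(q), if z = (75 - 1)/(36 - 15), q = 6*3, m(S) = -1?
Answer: 0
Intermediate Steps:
q = 18
l(y) = 0
z = 74/21 ≈ 3.5238
s(E, Q) = -E
(z + s(-1, 13))*l(q) = (74/21 - 1*(-1))*0 = (74/21 + 1)*0 = (95/21)*0 = 0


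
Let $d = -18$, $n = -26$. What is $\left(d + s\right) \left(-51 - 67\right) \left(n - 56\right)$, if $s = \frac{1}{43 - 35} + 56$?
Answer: $\frac{737795}{2} \approx 3.689 \cdot 10^{5}$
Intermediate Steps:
$s = \frac{449}{8}$ ($s = \frac{1}{8} + 56 = \frac{449}{8} \approx 56.125$)
$\left(d + s\right) \left(-51 - 67\right) \left(n - 56\right) = \left(-18 + \frac{449}{8}\right) \left(-51 - 67\right) \left(-26 - 56\right) = \frac{305 \left(\left(-118\right) \left(-82\right)\right)}{8} = \frac{305}{8} \cdot 9676 = \frac{737795}{2}$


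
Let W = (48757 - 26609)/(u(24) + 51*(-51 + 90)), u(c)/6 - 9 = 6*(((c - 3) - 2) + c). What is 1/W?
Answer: 513/3164 ≈ 0.16214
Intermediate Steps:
u(c) = -126 + 72*c (u(c) = 54 + 6*(6*(((c - 3) - 2) + c)) = 54 + 6*(6*(((-3 + c) - 2) + c)) = 54 + 6*(6*((-5 + c) + c)) = 54 + 6*(6*(-5 + 2*c)) = 54 + 6*(-30 + 12*c) = 54 + (-180 + 72*c) = -126 + 72*c)
W = 3164/513 (W = (48757 - 26609)/((-126 + 72*24) + 51*(-51 + 90)) = 22148/((-126 + 1728) + 51*39) = 22148/(1602 + 1989) = 22148/3591 = 22148*(1/3591) = 3164/513 ≈ 6.1676)
1/W = 1/(3164/513) = 513/3164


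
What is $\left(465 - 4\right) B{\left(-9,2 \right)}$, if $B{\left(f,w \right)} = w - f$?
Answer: $5071$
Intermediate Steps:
$\left(465 - 4\right) B{\left(-9,2 \right)} = \left(465 - 4\right) \left(2 - -9\right) = 461 \left(2 + 9\right) = 461 \cdot 11 = 5071$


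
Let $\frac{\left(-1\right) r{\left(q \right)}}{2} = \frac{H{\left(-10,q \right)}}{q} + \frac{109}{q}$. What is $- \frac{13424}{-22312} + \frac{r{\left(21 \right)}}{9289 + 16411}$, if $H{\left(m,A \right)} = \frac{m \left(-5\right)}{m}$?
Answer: $\frac{226259122}{376305825} \approx 0.60126$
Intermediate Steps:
$H{\left(m,A \right)} = -5$ ($H{\left(m,A \right)} = \frac{\left(-5\right) m}{m} = -5$)
$r{\left(q \right)} = - \frac{208}{q}$ ($r{\left(q \right)} = - 2 \left(- \frac{5}{q} + \frac{109}{q}\right) = - 2 \frac{104}{q} = - \frac{208}{q}$)
$- \frac{13424}{-22312} + \frac{r{\left(21 \right)}}{9289 + 16411} = - \frac{13424}{-22312} + \frac{\left(-208\right) \frac{1}{21}}{9289 + 16411} = \left(-13424\right) \left(- \frac{1}{22312}\right) + \frac{\left(-208\right) \frac{1}{21}}{25700} = \frac{1678}{2789} - \frac{52}{134925} = \frac{226259122}{376305825}$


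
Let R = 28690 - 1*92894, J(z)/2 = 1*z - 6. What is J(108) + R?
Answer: -64000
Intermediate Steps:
J(z) = -12 + 2*z (J(z) = 2*(1*z - 6) = 2*(z - 6) = 2*(-6 + z) = -12 + 2*z)
R = -64204 (R = 28690 - 92894 = -64204)
J(108) + R = (-12 + 2*108) - 64204 = (-12 + 216) - 64204 = 204 - 64204 = -64000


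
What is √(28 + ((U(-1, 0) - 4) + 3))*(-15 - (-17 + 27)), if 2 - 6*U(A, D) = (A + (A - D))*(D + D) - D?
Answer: -25*√246/3 ≈ -130.70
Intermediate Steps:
U(A, D) = ⅓ + D/6 - D*(-D + 2*A)/3 (U(A, D) = ⅓ - ((A + (A - D))*(D + D) - D)/6 = ⅓ - ((-D + 2*A)*(2*D) - D)/6 = ⅓ - (2*D*(-D + 2*A) - D)/6 = ⅓ - (-D + 2*D*(-D + 2*A))/6 = ⅓ + (D/6 - D*(-D + 2*A)/3) = ⅓ + D/6 - D*(-D + 2*A)/3)
√(28 + ((U(-1, 0) - 4) + 3))*(-15 - (-17 + 27)) = √(28 + (((⅓ + (⅓)*0² + (⅙)*0 - ⅔*(-1)*0) - 4) + 3))*(-15 - (-17 + 27)) = √(28 + (((⅓ + (⅓)*0 + 0 + 0) - 4) + 3))*(-15 - 1*10) = √(28 + (((⅓ + 0 + 0 + 0) - 4) + 3))*(-15 - 10) = √(28 + ((⅓ - 4) + 3))*(-25) = √(28 + (-11/3 + 3))*(-25) = √(28 - ⅔)*(-25) = √(82/3)*(-25) = (√246/3)*(-25) = -25*√246/3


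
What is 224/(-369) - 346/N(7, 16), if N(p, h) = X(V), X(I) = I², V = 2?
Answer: -64285/738 ≈ -87.107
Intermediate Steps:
N(p, h) = 4 (N(p, h) = 2² = 4)
224/(-369) - 346/N(7, 16) = 224/(-369) - 346/4 = 224*(-1/369) - 346*¼ = -224/369 - 173/2 = -64285/738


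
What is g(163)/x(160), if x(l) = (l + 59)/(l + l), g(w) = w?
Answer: 52160/219 ≈ 238.17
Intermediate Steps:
x(l) = (59 + l)/(2*l) (x(l) = (59 + l)/((2*l)) = (59 + l)*(1/(2*l)) = (59 + l)/(2*l))
g(163)/x(160) = 163/(((½)*(59 + 160)/160)) = 163/(((½)*(1/160)*219)) = 163/(219/320) = 163*(320/219) = 52160/219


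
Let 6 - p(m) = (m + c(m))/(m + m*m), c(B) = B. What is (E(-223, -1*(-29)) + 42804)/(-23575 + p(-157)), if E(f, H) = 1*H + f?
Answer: -3323580/1838381 ≈ -1.8079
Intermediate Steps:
E(f, H) = H + f
p(m) = 6 - 2*m/(m + m²) (p(m) = 6 - (m + m)/(m + m*m) = 6 - 2*m/(m + m²))
(E(-223, -1*(-29)) + 42804)/(-23575 + p(-157)) = ((-1*(-29) - 223) + 42804)/(-23575 + 2*(2 + 3*(-157))/(1 - 157)) = ((29 - 223) + 42804)/(-23575 + 2*(2 - 471)/(-156)) = (-194 + 42804)/(-23575 + 2*(-1/156)*(-469)) = 42610/(-23575 + 469/78) = 42610/(-1838381/78) = 42610*(-78/1838381) = -3323580/1838381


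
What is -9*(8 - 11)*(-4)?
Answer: -108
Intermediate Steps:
-9*(8 - 11)*(-4) = -9*(-3)*(-4) = 27*(-4) = -108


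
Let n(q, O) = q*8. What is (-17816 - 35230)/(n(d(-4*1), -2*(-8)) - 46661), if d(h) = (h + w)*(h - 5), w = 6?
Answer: 53046/46805 ≈ 1.1333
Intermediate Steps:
d(h) = (-5 + h)*(6 + h) (d(h) = (h + 6)*(h - 5) = (6 + h)*(-5 + h) = (-5 + h)*(6 + h))
n(q, O) = 8*q
(-17816 - 35230)/(n(d(-4*1), -2*(-8)) - 46661) = (-17816 - 35230)/(8*(-30 - 4*1 + (-4*1)²) - 46661) = -53046/(8*(-30 - 4 + (-4)²) - 46661) = -53046/(8*(-30 - 4 + 16) - 46661) = -53046/(8*(-18) - 46661) = -53046/(-144 - 46661) = -53046/(-46805) = -53046*(-1/46805) = 53046/46805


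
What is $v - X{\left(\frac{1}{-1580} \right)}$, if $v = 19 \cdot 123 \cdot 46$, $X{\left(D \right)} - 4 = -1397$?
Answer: $108895$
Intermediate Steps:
$X{\left(D \right)} = -1393$ ($X{\left(D \right)} = 4 - 1397 = -1393$)
$v = 107502$ ($v = 2337 \cdot 46 = 107502$)
$v - X{\left(\frac{1}{-1580} \right)} = 107502 - -1393 = 107502 + 1393 = 108895$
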